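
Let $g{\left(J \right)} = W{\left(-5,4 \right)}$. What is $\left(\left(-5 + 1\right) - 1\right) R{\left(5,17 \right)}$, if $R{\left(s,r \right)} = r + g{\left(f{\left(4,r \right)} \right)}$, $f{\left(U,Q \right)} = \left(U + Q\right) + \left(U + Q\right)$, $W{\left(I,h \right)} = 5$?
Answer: $-110$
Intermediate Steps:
$f{\left(U,Q \right)} = 2 Q + 2 U$ ($f{\left(U,Q \right)} = \left(Q + U\right) + \left(Q + U\right) = 2 Q + 2 U$)
$g{\left(J \right)} = 5$
$R{\left(s,r \right)} = 5 + r$ ($R{\left(s,r \right)} = r + 5 = 5 + r$)
$\left(\left(-5 + 1\right) - 1\right) R{\left(5,17 \right)} = \left(\left(-5 + 1\right) - 1\right) \left(5 + 17\right) = \left(-4 - 1\right) 22 = \left(-5\right) 22 = -110$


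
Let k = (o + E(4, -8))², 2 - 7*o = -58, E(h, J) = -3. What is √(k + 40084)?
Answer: √1965637/7 ≈ 200.29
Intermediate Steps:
o = 60/7 (o = 2/7 - ⅐*(-58) = 2/7 + 58/7 = 60/7 ≈ 8.5714)
k = 1521/49 (k = (60/7 - 3)² = (39/7)² = 1521/49 ≈ 31.041)
√(k + 40084) = √(1521/49 + 40084) = √(1965637/49) = √1965637/7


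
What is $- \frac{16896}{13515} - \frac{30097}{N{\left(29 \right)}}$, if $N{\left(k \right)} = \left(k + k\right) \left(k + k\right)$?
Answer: $- \frac{154533033}{15154820} \approx -10.197$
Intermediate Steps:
$N{\left(k \right)} = 4 k^{2}$ ($N{\left(k \right)} = 2 k 2 k = 4 k^{2}$)
$- \frac{16896}{13515} - \frac{30097}{N{\left(29 \right)}} = - \frac{16896}{13515} - \frac{30097}{4 \cdot 29^{2}} = \left(-16896\right) \frac{1}{13515} - \frac{30097}{4 \cdot 841} = - \frac{5632}{4505} - \frac{30097}{3364} = - \frac{154533033}{15154820}$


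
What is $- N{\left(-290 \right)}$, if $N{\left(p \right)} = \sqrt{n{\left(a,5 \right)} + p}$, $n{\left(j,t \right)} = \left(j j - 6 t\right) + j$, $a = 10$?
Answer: $- i \sqrt{210} \approx - 14.491 i$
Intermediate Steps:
$n{\left(j,t \right)} = j + j^{2} - 6 t$ ($n{\left(j,t \right)} = \left(j^{2} - 6 t\right) + j = j + j^{2} - 6 t$)
$N{\left(p \right)} = \sqrt{80 + p}$ ($N{\left(p \right)} = \sqrt{\left(10 + 10^{2} - 30\right) + p} = \sqrt{\left(10 + 100 - 30\right) + p} = \sqrt{80 + p}$)
$- N{\left(-290 \right)} = - \sqrt{80 - 290} = - \sqrt{-210} = - i \sqrt{210}$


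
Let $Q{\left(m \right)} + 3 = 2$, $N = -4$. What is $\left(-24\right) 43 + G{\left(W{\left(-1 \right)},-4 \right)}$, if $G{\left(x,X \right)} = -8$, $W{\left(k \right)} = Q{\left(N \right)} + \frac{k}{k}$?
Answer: $-1040$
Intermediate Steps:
$Q{\left(m \right)} = -1$ ($Q{\left(m \right)} = -3 + 2 = -1$)
$W{\left(k \right)} = 0$ ($W{\left(k \right)} = -1 + \frac{k}{k} = -1 + 1 = 0$)
$\left(-24\right) 43 + G{\left(W{\left(-1 \right)},-4 \right)} = \left(-24\right) 43 - 8 = -1032 - 8 = -1040$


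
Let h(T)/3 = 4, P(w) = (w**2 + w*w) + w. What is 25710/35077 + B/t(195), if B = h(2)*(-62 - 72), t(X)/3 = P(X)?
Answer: 1941457678/2674445865 ≈ 0.72593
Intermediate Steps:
P(w) = w + 2*w**2 (P(w) = (w**2 + w**2) + w = 2*w**2 + w = w + 2*w**2)
t(X) = 3*X*(1 + 2*X) (t(X) = 3*(X*(1 + 2*X)) = 3*X*(1 + 2*X))
h(T) = 12 (h(T) = 3*4 = 12)
B = -1608 (B = 12*(-62 - 72) = 12*(-134) = -1608)
25710/35077 + B/t(195) = 25710/35077 - 1608*1/(585*(1 + 2*195)) = 25710*(1/35077) - 1608*1/(585*(1 + 390)) = 25710/35077 - 1608/(3*195*391) = 25710/35077 - 1608/228735 = 25710/35077 - 1608*1/228735 = 25710/35077 - 536/76245 = 1941457678/2674445865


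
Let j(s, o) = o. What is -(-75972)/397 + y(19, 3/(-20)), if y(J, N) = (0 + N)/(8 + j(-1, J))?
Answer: 13674563/71460 ≈ 191.36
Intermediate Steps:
y(J, N) = N/(8 + J) (y(J, N) = (0 + N)/(8 + J) = N/(8 + J))
-(-75972)/397 + y(19, 3/(-20)) = -(-75972)/397 + (3/(-20))/(8 + 19) = -(-75972)/397 + (3*(-1/20))/27 = -487*(-156/397) - 3/20*1/27 = 75972/397 - 1/180 = 13674563/71460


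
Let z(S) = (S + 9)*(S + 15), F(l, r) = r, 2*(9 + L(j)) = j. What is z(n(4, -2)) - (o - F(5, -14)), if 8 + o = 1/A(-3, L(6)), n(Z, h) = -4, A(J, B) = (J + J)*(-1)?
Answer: 293/6 ≈ 48.833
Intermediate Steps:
L(j) = -9 + j/2
A(J, B) = -2*J (A(J, B) = (2*J)*(-1) = -2*J)
o = -47/6 (o = -8 + 1/(-2*(-3)) = -8 + 1/6 = -8 + ⅙ = -47/6 ≈ -7.8333)
z(S) = (9 + S)*(15 + S)
z(n(4, -2)) - (o - F(5, -14)) = (135 + (-4)² + 24*(-4)) - (-47/6 - 1*(-14)) = (135 + 16 - 96) - (-47/6 + 14) = 55 - 1*37/6 = 55 - 37/6 = 293/6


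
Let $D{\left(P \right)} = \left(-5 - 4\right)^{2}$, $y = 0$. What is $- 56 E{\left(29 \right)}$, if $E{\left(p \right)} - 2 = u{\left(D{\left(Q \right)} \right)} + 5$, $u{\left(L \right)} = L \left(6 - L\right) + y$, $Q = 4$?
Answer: $339808$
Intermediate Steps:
$D{\left(P \right)} = 81$ ($D{\left(P \right)} = \left(-9\right)^{2} = 81$)
$u{\left(L \right)} = L \left(6 - L\right)$ ($u{\left(L \right)} = L \left(6 - L\right) + 0 = L \left(6 - L\right)$)
$E{\left(p \right)} = -6068$ ($E{\left(p \right)} = 2 + \left(81 \left(6 - 81\right) + 5\right) = 2 + \left(81 \left(-75\right) + 5\right) = 2 + \left(-6075 + 5\right) = 2 - 6070 = -6068$)
$- 56 E{\left(29 \right)} = \left(-56\right) \left(-6068\right) = 339808$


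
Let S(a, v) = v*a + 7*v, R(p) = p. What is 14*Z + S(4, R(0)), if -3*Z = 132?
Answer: -616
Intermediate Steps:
Z = -44 (Z = -1/3*132 = -44)
S(a, v) = 7*v + a*v (S(a, v) = a*v + 7*v = 7*v + a*v)
14*Z + S(4, R(0)) = 14*(-44) + 0*(7 + 4) = -616 + 0*11 = -616 + 0 = -616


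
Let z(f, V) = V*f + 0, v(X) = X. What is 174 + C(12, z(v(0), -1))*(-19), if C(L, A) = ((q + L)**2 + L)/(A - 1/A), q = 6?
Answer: 174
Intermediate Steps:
z(f, V) = V*f
C(L, A) = (L + (6 + L)**2)/(A - 1/A) (C(L, A) = ((6 + L)**2 + L)/(A - 1/A) = (L + (6 + L)**2)/(A - 1/A))
174 + C(12, z(v(0), -1))*(-19) = 174 + ((-1*0)*(12 + (6 + 12)**2)/(-1 + (-1*0)**2))*(-19) = 174 + (0*(12 + 18**2)/(-1 + 0**2))*(-19) = 174 + (0*(12 + 324)/(-1 + 0))*(-19) = 174 + (0*336/(-1))*(-19) = 174 + (0*(-1)*336)*(-19) = 174 + 0*(-19) = 174 + 0 = 174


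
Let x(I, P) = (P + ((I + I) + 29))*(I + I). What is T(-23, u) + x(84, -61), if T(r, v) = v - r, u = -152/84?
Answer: 480253/21 ≈ 22869.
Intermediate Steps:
u = -38/21 (u = -152*1/84 = -38/21 ≈ -1.8095)
x(I, P) = 2*I*(29 + P + 2*I) (x(I, P) = (P + (2*I + 29))*(2*I) = (P + (29 + 2*I))*(2*I) = (29 + P + 2*I)*(2*I) = 2*I*(29 + P + 2*I))
T(-23, u) + x(84, -61) = (-38/21 - 1*(-23)) + 2*84*(29 - 61 + 2*84) = (-38/21 + 23) + 2*84*(29 - 61 + 168) = 445/21 + 2*84*136 = 445/21 + 22848 = 480253/21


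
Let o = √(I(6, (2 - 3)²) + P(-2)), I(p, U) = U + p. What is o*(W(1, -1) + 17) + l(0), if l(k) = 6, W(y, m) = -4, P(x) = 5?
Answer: 6 + 26*√3 ≈ 51.033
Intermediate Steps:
o = 2*√3 (o = √(((2 - 3)² + 6) + 5) = √(((-1)² + 6) + 5) = √((1 + 6) + 5) = √(7 + 5) = √12 = 2*√3 ≈ 3.4641)
o*(W(1, -1) + 17) + l(0) = (2*√3)*(-4 + 17) + 6 = (2*√3)*13 + 6 = 26*√3 + 6 = 6 + 26*√3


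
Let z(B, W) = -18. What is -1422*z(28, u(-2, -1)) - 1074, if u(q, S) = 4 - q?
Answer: 24522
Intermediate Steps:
-1422*z(28, u(-2, -1)) - 1074 = -1422*(-18) - 1074 = 25596 - 1074 = 24522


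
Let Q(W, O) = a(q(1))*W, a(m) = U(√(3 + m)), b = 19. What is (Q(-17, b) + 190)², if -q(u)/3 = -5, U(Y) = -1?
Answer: 42849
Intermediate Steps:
q(u) = 15 (q(u) = -3*(-5) = 15)
a(m) = -1
Q(W, O) = -W
(Q(-17, b) + 190)² = (-1*(-17) + 190)² = (17 + 190)² = 207² = 42849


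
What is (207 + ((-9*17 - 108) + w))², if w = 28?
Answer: 676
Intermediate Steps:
(207 + ((-9*17 - 108) + w))² = (207 + ((-9*17 - 108) + 28))² = (207 + ((-153 - 108) + 28))² = (207 + (-261 + 28))² = (207 - 233)² = (-26)² = 676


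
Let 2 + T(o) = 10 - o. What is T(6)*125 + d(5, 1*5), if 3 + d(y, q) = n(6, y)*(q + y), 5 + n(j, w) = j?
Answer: 257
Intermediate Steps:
T(o) = 8 - o (T(o) = -2 + (10 - o) = 8 - o)
n(j, w) = -5 + j
d(y, q) = -3 + q + y (d(y, q) = -3 + (-5 + 6)*(q + y) = -3 + 1*(q + y) = -3 + (q + y) = -3 + q + y)
T(6)*125 + d(5, 1*5) = (8 - 1*6)*125 + (-3 + 1*5 + 5) = (8 - 6)*125 + (-3 + 5 + 5) = 2*125 + 7 = 250 + 7 = 257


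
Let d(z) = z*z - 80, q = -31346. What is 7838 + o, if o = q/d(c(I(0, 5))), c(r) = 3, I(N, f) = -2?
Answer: 587844/71 ≈ 8279.5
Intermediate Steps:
d(z) = -80 + z**2 (d(z) = z**2 - 80 = -80 + z**2)
o = 31346/71 (o = -31346/(-80 + 3**2) = -31346/(-80 + 9) = -31346/(-71) = -31346*(-1/71) = 31346/71 ≈ 441.49)
7838 + o = 7838 + 31346/71 = 587844/71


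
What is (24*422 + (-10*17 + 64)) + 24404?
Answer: 34426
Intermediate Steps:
(24*422 + (-10*17 + 64)) + 24404 = (10128 + (-170 + 64)) + 24404 = (10128 - 106) + 24404 = 10022 + 24404 = 34426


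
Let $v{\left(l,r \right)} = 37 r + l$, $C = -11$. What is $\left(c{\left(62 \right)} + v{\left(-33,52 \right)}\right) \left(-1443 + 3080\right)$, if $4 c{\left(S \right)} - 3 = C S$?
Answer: $\frac{11270745}{4} \approx 2.8177 \cdot 10^{6}$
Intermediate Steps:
$v{\left(l,r \right)} = l + 37 r$
$c{\left(S \right)} = \frac{3}{4} - \frac{11 S}{4}$ ($c{\left(S \right)} = \frac{3}{4} + \frac{\left(-11\right) S}{4} = \frac{3}{4} - \frac{11 S}{4}$)
$\left(c{\left(62 \right)} + v{\left(-33,52 \right)}\right) \left(-1443 + 3080\right) = \left(\left(\frac{3}{4} - \frac{341}{2}\right) + \left(-33 + 37 \cdot 52\right)\right) \left(-1443 + 3080\right) = \left(\left(\frac{3}{4} - \frac{341}{2}\right) + \left(-33 + 1924\right)\right) 1637 = \left(- \frac{679}{4} + 1891\right) 1637 = \frac{6885}{4} \cdot 1637 = \frac{11270745}{4}$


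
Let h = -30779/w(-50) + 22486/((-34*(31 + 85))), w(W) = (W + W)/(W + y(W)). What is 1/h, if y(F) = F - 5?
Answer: -4930/159355601 ≈ -3.0937e-5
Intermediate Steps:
y(F) = -5 + F
w(W) = 2*W/(-5 + 2*W) (w(W) = (W + W)/(W + (-5 + W)) = (2*W)/(-5 + 2*W) = 2*W/(-5 + 2*W))
h = -159355601/4930 (h = -30779/(2*(-50)/(-5 + 2*(-50))) + 22486/((-34*(31 + 85))) = -30779/(2*(-50)/(-5 - 100)) + 22486/((-34*116)) = -30779/(2*(-50)/(-105)) + 22486/(-3944) = -30779/(2*(-50)*(-1/105)) + 22486*(-1/3944) = -30779/20/21 - 11243/1972 = -30779*21/20 - 11243/1972 = -646359/20 - 11243/1972 = -159355601/4930 ≈ -32324.)
1/h = 1/(-159355601/4930) = -4930/159355601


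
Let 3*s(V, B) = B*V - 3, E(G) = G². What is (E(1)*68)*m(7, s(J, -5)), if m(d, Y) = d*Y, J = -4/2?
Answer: 3332/3 ≈ 1110.7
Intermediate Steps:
J = -2 (J = -4*½ = -2)
s(V, B) = -1 + B*V/3 (s(V, B) = (B*V - 3)/3 = (-3 + B*V)/3 = -1 + B*V/3)
m(d, Y) = Y*d
(E(1)*68)*m(7, s(J, -5)) = (1²*68)*((-1 + (⅓)*(-5)*(-2))*7) = (1*68)*((-1 + 10/3)*7) = 68*((7/3)*7) = 68*(49/3) = 3332/3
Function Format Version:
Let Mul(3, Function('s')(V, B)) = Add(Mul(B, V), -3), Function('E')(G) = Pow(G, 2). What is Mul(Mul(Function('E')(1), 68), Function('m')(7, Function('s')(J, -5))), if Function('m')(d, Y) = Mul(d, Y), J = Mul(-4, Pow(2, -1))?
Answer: Rational(3332, 3) ≈ 1110.7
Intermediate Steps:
J = -2 (J = Mul(-4, Rational(1, 2)) = -2)
Function('s')(V, B) = Add(-1, Mul(Rational(1, 3), B, V)) (Function('s')(V, B) = Mul(Rational(1, 3), Add(Mul(B, V), -3)) = Mul(Rational(1, 3), Add(-3, Mul(B, V))) = Add(-1, Mul(Rational(1, 3), B, V)))
Function('m')(d, Y) = Mul(Y, d)
Mul(Mul(Function('E')(1), 68), Function('m')(7, Function('s')(J, -5))) = Mul(Mul(Pow(1, 2), 68), Mul(Add(-1, Mul(Rational(1, 3), -5, -2)), 7)) = Mul(Mul(1, 68), Mul(Add(-1, Rational(10, 3)), 7)) = Mul(68, Mul(Rational(7, 3), 7)) = Mul(68, Rational(49, 3)) = Rational(3332, 3)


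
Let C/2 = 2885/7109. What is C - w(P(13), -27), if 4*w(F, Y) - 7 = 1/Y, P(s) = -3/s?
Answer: -178333/191943 ≈ -0.92909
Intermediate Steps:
w(F, Y) = 7/4 + 1/(4*Y)
C = 5770/7109 (C = 2*(2885/7109) = 5770/7109 ≈ 0.81165)
C - w(P(13), -27) = 5770/7109 - (1 + 7*(-27))/(4*(-27)) = 5770/7109 - (-1)*(1 - 189)/(4*27) = 5770/7109 - (-1)*(-188)/(4*27) = 5770/7109 - 1*47/27 = 5770/7109 - 47/27 = -178333/191943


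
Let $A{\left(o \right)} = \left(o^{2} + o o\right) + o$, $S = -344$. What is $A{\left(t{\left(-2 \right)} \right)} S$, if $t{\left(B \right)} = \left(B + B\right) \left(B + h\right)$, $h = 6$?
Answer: $-170624$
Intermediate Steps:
$t{\left(B \right)} = 2 B \left(6 + B\right)$ ($t{\left(B \right)} = \left(B + B\right) \left(B + 6\right) = 2 B \left(6 + B\right)$)
$A{\left(o \right)} = o + 2 o^{2}$ ($A{\left(o \right)} = \left(o^{2} + o^{2}\right) + o = 2 o^{2} + o = o + 2 o^{2}$)
$A{\left(t{\left(-2 \right)} \right)} S = 2 \left(-2\right) \left(6 - 2\right) \left(1 + 2 \cdot 2 \left(-2\right) \left(6 - 2\right)\right) \left(-344\right) = 2 \left(-2\right) 4 \left(1 + 2 \cdot 2 \left(-2\right) 4\right) \left(-344\right) = - 16 \left(1 + 2 \left(-16\right)\right) \left(-344\right) = - 16 \left(1 - 32\right) \left(-344\right) = \left(-16\right) \left(-31\right) \left(-344\right) = 496 \left(-344\right) = -170624$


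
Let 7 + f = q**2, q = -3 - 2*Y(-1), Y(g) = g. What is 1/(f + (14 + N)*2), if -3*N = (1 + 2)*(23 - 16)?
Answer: 1/8 ≈ 0.12500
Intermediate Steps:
N = -7 (N = -(1 + 2)*(23 - 16)/3 = -7 ≈ -7.0000)
q = -1 (q = -3 - 2*(-1) = -3 + 2 = -1)
f = -6 (f = -7 + (-1)**2 = -7 + 1 = -6)
1/(f + (14 + N)*2) = 1/(-6 + (14 - 7)*2) = 1/(-6 + 7*2) = 1/(-6 + 14) = 1/8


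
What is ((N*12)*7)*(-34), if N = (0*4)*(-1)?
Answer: 0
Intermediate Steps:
N = 0 (N = 0*(-1) = 0)
((N*12)*7)*(-34) = ((0*12)*7)*(-34) = (0*7)*(-34) = 0*(-34) = 0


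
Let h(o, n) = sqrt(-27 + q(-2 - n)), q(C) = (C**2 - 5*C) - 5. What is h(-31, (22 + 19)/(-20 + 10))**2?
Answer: -3809/100 ≈ -38.090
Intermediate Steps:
q(C) = -5 + C**2 - 5*C
h(o, n) = sqrt(-22 + (-2 - n)**2 + 5*n) (h(o, n) = sqrt(-27 + (-5 + (-2 - n)**2 - 5*(-2 - n))) = sqrt(-27 + (-5 + (-2 - n)**2 + (10 + 5*n))) = sqrt(-27 + (5 + (-2 - n)**2 + 5*n)) = sqrt(-22 + (-2 - n)**2 + 5*n))
h(-31, (22 + 19)/(-20 + 10))**2 = (sqrt(-18 + ((22 + 19)/(-20 + 10))**2 + 9*((22 + 19)/(-20 + 10))))**2 = (sqrt(-18 + (41/(-10))**2 + 9*(41/(-10))))**2 = (sqrt(-18 + (41*(-1/10))**2 + 9*(41*(-1/10))))**2 = (sqrt(-18 + (-41/10)**2 + 9*(-41/10)))**2 = (sqrt(-18 + 1681/100 - 369/10))**2 = (sqrt(-3809/100))**2 = (I*sqrt(3809)/10)**2 = -3809/100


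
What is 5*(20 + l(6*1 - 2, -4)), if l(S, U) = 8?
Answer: 140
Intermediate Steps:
5*(20 + l(6*1 - 2, -4)) = 5*(20 + 8) = 5*28 = 140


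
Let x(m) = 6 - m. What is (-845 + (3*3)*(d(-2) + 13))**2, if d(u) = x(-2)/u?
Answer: 583696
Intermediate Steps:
d(u) = 8/u (d(u) = (6 - 1*(-2))/u = (6 + 2)/u = 8/u)
(-845 + (3*3)*(d(-2) + 13))**2 = (-845 + (3*3)*(8/(-2) + 13))**2 = (-845 + 9*(8*(-1/2) + 13))**2 = (-845 + 9*(-4 + 13))**2 = (-845 + 9*9)**2 = (-845 + 81)**2 = (-764)**2 = 583696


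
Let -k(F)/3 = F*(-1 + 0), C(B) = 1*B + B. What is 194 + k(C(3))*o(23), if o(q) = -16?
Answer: -94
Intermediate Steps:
C(B) = 2*B (C(B) = B + B = 2*B)
k(F) = 3*F (k(F) = -3*F*(-1 + 0) = -3*F*(-1) = -(-3)*F = 3*F)
194 + k(C(3))*o(23) = 194 + (3*(2*3))*(-16) = 194 + (3*6)*(-16) = 194 + 18*(-16) = 194 - 288 = -94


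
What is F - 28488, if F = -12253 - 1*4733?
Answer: -45474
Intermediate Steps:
F = -16986 (F = -12253 - 4733 = -16986)
F - 28488 = -16986 - 28488 = -45474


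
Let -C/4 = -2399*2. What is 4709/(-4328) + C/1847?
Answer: 74365453/7993816 ≈ 9.3029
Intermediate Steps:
C = 19192 (C = -(-9596)*2 = -4*(-4798) = 19192)
4709/(-4328) + C/1847 = 4709/(-4328) + 19192/1847 = 4709*(-1/4328) + 19192*(1/1847) = -4709/4328 + 19192/1847 = 74365453/7993816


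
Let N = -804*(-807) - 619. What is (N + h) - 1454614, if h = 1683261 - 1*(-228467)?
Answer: 1105323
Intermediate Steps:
h = 1911728 (h = 1683261 + 228467 = 1911728)
N = 648209 (N = 648828 - 619 = 648209)
(N + h) - 1454614 = (648209 + 1911728) - 1454614 = 2559937 - 1454614 = 1105323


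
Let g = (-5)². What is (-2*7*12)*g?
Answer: -4200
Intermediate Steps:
g = 25
(-2*7*12)*g = (-2*7*12)*25 = -14*12*25 = -168*25 = -4200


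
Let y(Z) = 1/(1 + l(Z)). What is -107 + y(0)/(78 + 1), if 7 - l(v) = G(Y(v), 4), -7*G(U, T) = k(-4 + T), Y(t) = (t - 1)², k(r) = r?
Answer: -67623/632 ≈ -107.00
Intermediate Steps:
Y(t) = (-1 + t)²
G(U, T) = 4/7 - T/7 (G(U, T) = -(-4 + T)/7 = 4/7 - T/7)
l(v) = 7 (l(v) = 7 - (4/7 - ⅐*4) = 7 - (4/7 - 4/7) = 7 - 1*0 = 7 + 0 = 7)
y(Z) = ⅛ (y(Z) = 1/(1 + 7) = 1/8 = ⅛)
-107 + y(0)/(78 + 1) = -107 + 1/(8*(78 + 1)) = -107 + (⅛)/79 = -107 + (⅛)*(1/79) = -107 + 1/632 = -67623/632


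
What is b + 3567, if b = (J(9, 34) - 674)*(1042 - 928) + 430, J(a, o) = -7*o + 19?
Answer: -97805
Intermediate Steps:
J(a, o) = 19 - 7*o
b = -101372 (b = ((19 - 7*34) - 674)*(1042 - 928) + 430 = ((19 - 238) - 674)*114 + 430 = (-219 - 674)*114 + 430 = -893*114 + 430 = -101802 + 430 = -101372)
b + 3567 = -101372 + 3567 = -97805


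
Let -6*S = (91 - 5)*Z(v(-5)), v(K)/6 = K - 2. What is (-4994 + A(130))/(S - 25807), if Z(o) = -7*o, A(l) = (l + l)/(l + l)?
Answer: 4993/30021 ≈ 0.16632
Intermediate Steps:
v(K) = -12 + 6*K (v(K) = 6*(K - 2) = 6*(-2 + K) = -12 + 6*K)
A(l) = 1 (A(l) = (2*l)/((2*l)) = (2*l)*(1/(2*l)) = 1)
S = -4214 (S = -(91 - 5)*(-7*(-12 + 6*(-5)))/6 = -43*(-7*(-12 - 30))/3 = -43*(-7*(-42))/3 = -43*294/3 = -1/6*25284 = -4214)
(-4994 + A(130))/(S - 25807) = (-4994 + 1)/(-4214 - 25807) = -4993/(-30021) = -4993*(-1/30021) = 4993/30021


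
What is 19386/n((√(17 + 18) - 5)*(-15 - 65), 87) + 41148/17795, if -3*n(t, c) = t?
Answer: 104150529/284720 + 29079*√35/400 ≈ 795.88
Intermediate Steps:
n(t, c) = -t/3
19386/n((√(17 + 18) - 5)*(-15 - 65), 87) + 41148/17795 = 19386/((-(√(17 + 18) - 5)*(-15 - 65)/3)) + 41148/17795 = 19386/((-(√35 - 5)*(-80)/3)) + 41148*(1/17795) = 19386/((-(-5 + √35)*(-80)/3)) + 41148/17795 = 19386/((-(400 - 80*√35)/3)) + 41148/17795 = 19386/(-400/3 + 80*√35/3) + 41148/17795 = 41148/17795 + 19386/(-400/3 + 80*√35/3)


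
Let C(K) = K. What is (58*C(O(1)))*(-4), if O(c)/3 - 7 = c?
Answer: -5568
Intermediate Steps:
O(c) = 21 + 3*c
(58*C(O(1)))*(-4) = (58*(21 + 3*1))*(-4) = (58*(21 + 3))*(-4) = (58*24)*(-4) = 1392*(-4) = -5568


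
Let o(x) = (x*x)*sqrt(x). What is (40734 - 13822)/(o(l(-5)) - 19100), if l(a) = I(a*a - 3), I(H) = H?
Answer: -32126200/22478523 - 814088*sqrt(22)/22478523 ≈ -1.5991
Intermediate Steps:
l(a) = -3 + a**2 (l(a) = a*a - 3 = a**2 - 3 = -3 + a**2)
o(x) = x**(5/2) (o(x) = x**2*sqrt(x) = x**(5/2))
(40734 - 13822)/(o(l(-5)) - 19100) = (40734 - 13822)/((-3 + (-5)**2)**(5/2) - 19100) = 26912/((-3 + 25)**(5/2) - 19100) = 26912/(22**(5/2) - 19100) = 26912/(484*sqrt(22) - 19100) = 26912/(-19100 + 484*sqrt(22))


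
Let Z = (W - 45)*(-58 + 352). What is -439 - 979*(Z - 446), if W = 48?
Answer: -427283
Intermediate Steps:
Z = 882 (Z = (48 - 45)*(-58 + 352) = 3*294 = 882)
-439 - 979*(Z - 446) = -439 - 979*(882 - 446) = -439 - 979*436 = -439 - 426844 = -427283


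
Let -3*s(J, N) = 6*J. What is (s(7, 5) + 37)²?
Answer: 529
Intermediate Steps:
s(J, N) = -2*J
(s(7, 5) + 37)² = (-2*7 + 37)² = (-14 + 37)² = 23² = 529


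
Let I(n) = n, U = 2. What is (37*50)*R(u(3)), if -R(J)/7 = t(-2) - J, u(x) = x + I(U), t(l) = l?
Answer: 90650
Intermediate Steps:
u(x) = 2 + x (u(x) = x + 2 = 2 + x)
R(J) = 14 + 7*J (R(J) = -7*(-2 - J) = 14 + 7*J)
(37*50)*R(u(3)) = (37*50)*(14 + 7*(2 + 3)) = 1850*(14 + 7*5) = 1850*(14 + 35) = 1850*49 = 90650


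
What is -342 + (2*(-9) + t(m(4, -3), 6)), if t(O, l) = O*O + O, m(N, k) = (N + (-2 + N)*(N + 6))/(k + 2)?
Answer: 192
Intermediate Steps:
m(N, k) = (N + (-2 + N)*(6 + N))/(2 + k)
t(O, l) = O + O**2 (t(O, l) = O**2 + O = O + O**2)
-342 + (2*(-9) + t(m(4, -3), 6)) = -342 + (2*(-9) + ((-12 + 4**2 + 5*4)/(2 - 3))*(1 + (-12 + 4**2 + 5*4)/(2 - 3))) = -342 + (-18 + ((-12 + 16 + 20)/(-1))*(1 + (-12 + 16 + 20)/(-1))) = -342 + (-18 + (-1*24)*(1 - 1*24)) = -342 + (-18 - 24*(1 - 24)) = -342 + (-18 - 24*(-23)) = -342 + (-18 + 552) = -342 + 534 = 192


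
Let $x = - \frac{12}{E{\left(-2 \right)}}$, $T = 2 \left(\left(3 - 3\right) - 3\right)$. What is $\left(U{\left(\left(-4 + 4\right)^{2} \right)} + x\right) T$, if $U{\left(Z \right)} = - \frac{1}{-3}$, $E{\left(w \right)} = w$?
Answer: $-38$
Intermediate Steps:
$U{\left(Z \right)} = \frac{1}{3}$ ($U{\left(Z \right)} = \left(-1\right) \left(- \frac{1}{3}\right) = \frac{1}{3}$)
$T = -6$ ($T = 2 \left(\left(3 - 3\right) - 3\right) = 2 \left(0 - 3\right) = 2 \left(-3\right) = -6$)
$x = 6$ ($x = - \frac{12}{-2} = \left(-12\right) \left(- \frac{1}{2}\right) = 6$)
$\left(U{\left(\left(-4 + 4\right)^{2} \right)} + x\right) T = \left(\frac{1}{3} + 6\right) \left(-6\right) = \frac{19}{3} \left(-6\right) = -38$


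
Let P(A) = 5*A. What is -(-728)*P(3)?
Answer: 10920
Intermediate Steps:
-(-728)*P(3) = -(-728)*5*3 = -(-728)*15 = -182*(-60) = 10920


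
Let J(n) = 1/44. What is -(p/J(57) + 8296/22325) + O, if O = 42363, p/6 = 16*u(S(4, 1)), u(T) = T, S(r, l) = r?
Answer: 568542479/22325 ≈ 25467.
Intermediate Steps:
J(n) = 1/44
p = 384 (p = 6*(16*4) = 6*64 = 384)
-(p/J(57) + 8296/22325) + O = -(384/(1/44) + 8296/22325) + 42363 = -(384*44 + 8296*(1/22325)) + 42363 = -(16896 + 8296/22325) + 42363 = -1*377211496/22325 + 42363 = -377211496/22325 + 42363 = 568542479/22325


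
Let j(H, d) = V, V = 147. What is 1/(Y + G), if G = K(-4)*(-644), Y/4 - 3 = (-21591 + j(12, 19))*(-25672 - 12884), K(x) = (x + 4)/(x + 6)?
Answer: 1/3307179468 ≈ 3.0237e-10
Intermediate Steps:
j(H, d) = 147
K(x) = (4 + x)/(6 + x)
Y = 3307179468 (Y = 12 + 4*((-21591 + 147)*(-25672 - 12884)) = 12 + 4*(-21444*(-38556)) = 12 + 4*826794864 = 12 + 3307179456 = 3307179468)
G = 0 (G = ((4 - 4)/(6 - 4))*(-644) = (0/2)*(-644) = ((½)*0)*(-644) = 0*(-644) = 0)
1/(Y + G) = 1/(3307179468 + 0) = 1/3307179468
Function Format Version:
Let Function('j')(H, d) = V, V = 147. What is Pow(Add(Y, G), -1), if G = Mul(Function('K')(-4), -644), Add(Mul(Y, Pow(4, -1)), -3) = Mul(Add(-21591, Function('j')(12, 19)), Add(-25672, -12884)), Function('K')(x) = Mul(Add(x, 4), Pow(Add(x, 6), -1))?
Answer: Rational(1, 3307179468) ≈ 3.0237e-10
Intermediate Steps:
Function('j')(H, d) = 147
Function('K')(x) = Mul(Pow(Add(6, x), -1), Add(4, x)) (Function('K')(x) = Mul(Add(4, x), Pow(Add(6, x), -1)) = Mul(Pow(Add(6, x), -1), Add(4, x)))
Y = 3307179468 (Y = Add(12, Mul(4, Mul(Add(-21591, 147), Add(-25672, -12884)))) = Add(12, Mul(4, Mul(-21444, -38556))) = Add(12, Mul(4, 826794864)) = Add(12, 3307179456) = 3307179468)
G = 0 (G = Mul(Mul(Pow(Add(6, -4), -1), Add(4, -4)), -644) = Mul(Mul(Pow(2, -1), 0), -644) = Mul(Mul(Rational(1, 2), 0), -644) = Mul(0, -644) = 0)
Pow(Add(Y, G), -1) = Pow(Add(3307179468, 0), -1) = Pow(3307179468, -1) = Rational(1, 3307179468)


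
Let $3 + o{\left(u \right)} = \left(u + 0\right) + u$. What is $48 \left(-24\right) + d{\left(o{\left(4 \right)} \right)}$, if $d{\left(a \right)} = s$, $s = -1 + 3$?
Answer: $-1150$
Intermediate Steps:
$o{\left(u \right)} = -3 + 2 u$ ($o{\left(u \right)} = -3 + \left(\left(u + 0\right) + u\right) = -3 + \left(u + u\right) = -3 + 2 u$)
$s = 2$
$d{\left(a \right)} = 2$
$48 \left(-24\right) + d{\left(o{\left(4 \right)} \right)} = 48 \left(-24\right) + 2 = -1152 + 2 = -1150$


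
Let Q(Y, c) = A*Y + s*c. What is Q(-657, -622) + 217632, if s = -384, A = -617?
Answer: 861849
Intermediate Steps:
Q(Y, c) = -617*Y - 384*c
Q(-657, -622) + 217632 = (-617*(-657) - 384*(-622)) + 217632 = (405369 + 238848) + 217632 = 644217 + 217632 = 861849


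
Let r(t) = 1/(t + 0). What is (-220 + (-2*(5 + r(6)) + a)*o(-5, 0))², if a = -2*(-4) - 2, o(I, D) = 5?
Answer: 525625/9 ≈ 58403.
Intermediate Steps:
a = 6 (a = 8 - 2 = 6)
r(t) = 1/t
(-220 + (-2*(5 + r(6)) + a)*o(-5, 0))² = (-220 + (-2*(5 + 1/6) + 6)*5)² = (-220 + (-2*(5 + ⅙) + 6)*5)² = (-220 + (-2*31/6 + 6)*5)² = (-220 + (-31/3 + 6)*5)² = (-220 - 13/3*5)² = (-220 - 65/3)² = (-725/3)² = 525625/9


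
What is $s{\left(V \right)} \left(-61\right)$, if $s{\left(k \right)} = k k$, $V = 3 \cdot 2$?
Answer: $-2196$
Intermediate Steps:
$V = 6$
$s{\left(k \right)} = k^{2}$
$s{\left(V \right)} \left(-61\right) = 6^{2} \left(-61\right) = 36 \left(-61\right) = -2196$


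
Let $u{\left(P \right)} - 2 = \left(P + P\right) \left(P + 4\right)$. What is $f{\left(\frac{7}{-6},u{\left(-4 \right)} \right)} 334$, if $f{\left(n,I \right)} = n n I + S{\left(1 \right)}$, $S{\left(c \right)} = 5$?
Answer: $\frac{23213}{9} \approx 2579.2$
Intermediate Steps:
$u{\left(P \right)} = 2 + 2 P \left(4 + P\right)$ ($u{\left(P \right)} = 2 + \left(P + P\right) \left(P + 4\right) = 2 + 2 P \left(4 + P\right)$)
$f{\left(n,I \right)} = 5 + I n^{2}$ ($f{\left(n,I \right)} = n n I + 5 = n^{2} I + 5 = I n^{2} + 5 = 5 + I n^{2}$)
$f{\left(\frac{7}{-6},u{\left(-4 \right)} \right)} 334 = \left(5 + \left(2 + 2 \left(-4\right)^{2} + 8 \left(-4\right)\right) \left(\frac{7}{-6}\right)^{2}\right) 334 = \left(5 + \left(2 + 2 \cdot 16 - 32\right) \left(7 \left(- \frac{1}{6}\right)\right)^{2}\right) 334 = \left(5 + \left(2 + 32 - 32\right) \left(- \frac{7}{6}\right)^{2}\right) 334 = \left(5 + 2 \cdot \frac{49}{36}\right) 334 = \left(5 + \frac{49}{18}\right) 334 = \frac{139}{18} \cdot 334 = \frac{23213}{9}$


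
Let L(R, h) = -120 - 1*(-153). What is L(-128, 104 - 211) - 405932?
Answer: -405899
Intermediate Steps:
L(R, h) = 33 (L(R, h) = -120 + 153 = 33)
L(-128, 104 - 211) - 405932 = 33 - 405932 = -405899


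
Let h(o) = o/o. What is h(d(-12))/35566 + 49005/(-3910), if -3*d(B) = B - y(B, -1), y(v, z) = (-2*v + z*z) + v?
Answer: -87145396/6953153 ≈ -12.533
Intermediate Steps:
y(v, z) = z² - v (y(v, z) = (-2*v + z²) + v = (z² - 2*v) + v = z² - v)
d(B) = ⅓ - 2*B/3 (d(B) = -(B - ((-1)² - B))/3 = -(B - (1 - B))/3 = -(B + (-1 + B))/3 = -(-1 + 2*B)/3 = ⅓ - 2*B/3)
h(o) = 1
h(d(-12))/35566 + 49005/(-3910) = 1/35566 + 49005/(-3910) = 1*(1/35566) + 49005*(-1/3910) = 1/35566 - 9801/782 = -87145396/6953153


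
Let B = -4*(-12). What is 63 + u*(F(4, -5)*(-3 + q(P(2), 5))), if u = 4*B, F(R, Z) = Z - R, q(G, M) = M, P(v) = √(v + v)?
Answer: -3393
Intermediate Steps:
P(v) = √2*√v (P(v) = √(2*v) = √2*√v)
B = 48
u = 192 (u = 4*48 = 192)
63 + u*(F(4, -5)*(-3 + q(P(2), 5))) = 63 + 192*((-5 - 1*4)*(-3 + 5)) = 63 + 192*((-5 - 4)*2) = 63 + 192*(-9*2) = 63 + 192*(-18) = 63 - 3456 = -3393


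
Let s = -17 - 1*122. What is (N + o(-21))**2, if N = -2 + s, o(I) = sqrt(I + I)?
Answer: (141 - I*sqrt(42))**2 ≈ 19839.0 - 1827.6*I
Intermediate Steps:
o(I) = sqrt(2)*sqrt(I) (o(I) = sqrt(2*I) = sqrt(2)*sqrt(I))
s = -139 (s = -17 - 122 = -139)
N = -141 (N = -2 - 139 = -141)
(N + o(-21))**2 = (-141 + sqrt(2)*sqrt(-21))**2 = (-141 + sqrt(2)*(I*sqrt(21)))**2 = (-141 + I*sqrt(42))**2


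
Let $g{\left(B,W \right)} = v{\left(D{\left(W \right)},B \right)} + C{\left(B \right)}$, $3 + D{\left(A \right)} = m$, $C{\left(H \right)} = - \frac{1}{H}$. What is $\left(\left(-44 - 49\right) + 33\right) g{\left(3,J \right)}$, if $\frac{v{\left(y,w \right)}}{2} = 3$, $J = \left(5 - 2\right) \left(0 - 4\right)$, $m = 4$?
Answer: $-340$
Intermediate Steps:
$J = -12$ ($J = \left(5 - 2\right) \left(-4\right) = 3 \left(-4\right) = -12$)
$D{\left(A \right)} = 1$ ($D{\left(A \right)} = -3 + 4 = 1$)
$v{\left(y,w \right)} = 6$ ($v{\left(y,w \right)} = 2 \cdot 3 = 6$)
$g{\left(B,W \right)} = 6 - \frac{1}{B}$
$\left(\left(-44 - 49\right) + 33\right) g{\left(3,J \right)} = \left(\left(-44 - 49\right) + 33\right) \left(6 - \frac{1}{3}\right) = \left(-93 + 33\right) \left(6 - \frac{1}{3}\right) = - 60 \left(6 - \frac{1}{3}\right) = \left(-60\right) \frac{17}{3} = -340$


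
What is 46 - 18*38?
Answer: -638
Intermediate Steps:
46 - 18*38 = 46 - 684 = -638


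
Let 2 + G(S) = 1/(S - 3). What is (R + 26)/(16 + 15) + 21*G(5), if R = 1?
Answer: -1899/62 ≈ -30.629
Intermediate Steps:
G(S) = -2 + 1/(-3 + S) (G(S) = -2 + 1/(S - 3) = -2 + 1/(-3 + S))
(R + 26)/(16 + 15) + 21*G(5) = (1 + 26)/(16 + 15) + 21*((7 - 2*5)/(-3 + 5)) = 27/31 + 21*((7 - 10)/2) = 27*(1/31) + 21*((½)*(-3)) = 27/31 + 21*(-3/2) = 27/31 - 63/2 = -1899/62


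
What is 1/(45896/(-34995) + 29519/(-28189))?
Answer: -140924865/332397107 ≈ -0.42397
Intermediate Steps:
1/(45896/(-34995) + 29519/(-28189)) = 1/(45896*(-1/34995) + 29519*(-1/28189)) = 1/(-45896/34995 - 4217/4027) = 1/(-332397107/140924865) = -140924865/332397107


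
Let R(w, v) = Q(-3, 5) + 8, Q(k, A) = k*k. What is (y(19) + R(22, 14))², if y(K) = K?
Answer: 1296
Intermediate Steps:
Q(k, A) = k²
R(w, v) = 17 (R(w, v) = (-3)² + 8 = 9 + 8 = 17)
(y(19) + R(22, 14))² = (19 + 17)² = 36² = 1296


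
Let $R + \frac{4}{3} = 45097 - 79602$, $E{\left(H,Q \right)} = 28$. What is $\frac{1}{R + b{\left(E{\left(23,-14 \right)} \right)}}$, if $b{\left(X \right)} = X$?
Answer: $- \frac{3}{103435} \approx -2.9004 \cdot 10^{-5}$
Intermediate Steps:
$R = - \frac{103519}{3}$ ($R = - \frac{4}{3} + \left(45097 - 79602\right) = - \frac{4}{3} - 34505 = - \frac{103519}{3} \approx -34506.0$)
$\frac{1}{R + b{\left(E{\left(23,-14 \right)} \right)}} = \frac{1}{- \frac{103519}{3} + 28} = \frac{1}{- \frac{103435}{3}} = - \frac{3}{103435}$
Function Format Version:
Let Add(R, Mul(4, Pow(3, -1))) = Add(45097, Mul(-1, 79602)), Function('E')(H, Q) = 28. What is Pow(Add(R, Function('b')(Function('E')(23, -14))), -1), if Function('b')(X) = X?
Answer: Rational(-3, 103435) ≈ -2.9004e-5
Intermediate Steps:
R = Rational(-103519, 3) (R = Add(Rational(-4, 3), Add(45097, Mul(-1, 79602))) = Add(Rational(-4, 3), Add(45097, -79602)) = Add(Rational(-4, 3), -34505) = Rational(-103519, 3) ≈ -34506.)
Pow(Add(R, Function('b')(Function('E')(23, -14))), -1) = Pow(Add(Rational(-103519, 3), 28), -1) = Pow(Rational(-103435, 3), -1) = Rational(-3, 103435)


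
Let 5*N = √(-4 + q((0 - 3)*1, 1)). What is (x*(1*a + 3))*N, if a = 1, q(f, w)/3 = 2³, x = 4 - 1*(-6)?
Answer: 16*√5 ≈ 35.777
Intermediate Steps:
x = 10 (x = 4 + 6 = 10)
q(f, w) = 24 (q(f, w) = 3*2³ = 3*8 = 24)
N = 2*√5/5 (N = √(-4 + 24)/5 = √20/5 = (2*√5)/5 = 2*√5/5 ≈ 0.89443)
(x*(1*a + 3))*N = (10*(1*1 + 3))*(2*√5/5) = (10*(1 + 3))*(2*√5/5) = (10*4)*(2*√5/5) = 40*(2*√5/5) = 16*√5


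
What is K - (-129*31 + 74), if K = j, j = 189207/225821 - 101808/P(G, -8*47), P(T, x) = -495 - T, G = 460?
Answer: 869632867928/215659055 ≈ 4032.4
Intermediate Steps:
j = 23171077053/215659055 (j = 189207/225821 - 101808/(-495 - 1*460) = 189207*(1/225821) - 101808/(-495 - 460) = 189207/225821 - 101808/(-955) = 189207/225821 - 101808*(-1/955) = 189207/225821 + 101808/955 = 23171077053/215659055 ≈ 107.44)
K = 23171077053/215659055 ≈ 107.44
K - (-129*31 + 74) = 23171077053/215659055 - (-129*31 + 74) = 23171077053/215659055 - (-3999 + 74) = 23171077053/215659055 - 1*(-3925) = 23171077053/215659055 + 3925 = 869632867928/215659055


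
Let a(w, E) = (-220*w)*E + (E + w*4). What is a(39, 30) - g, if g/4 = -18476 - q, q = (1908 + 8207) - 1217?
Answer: -147718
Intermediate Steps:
a(w, E) = E + 4*w - 220*E*w (a(w, E) = -220*E*w + (E + 4*w) = E + 4*w - 220*E*w)
q = 8898 (q = 10115 - 1217 = 8898)
g = -109496 (g = 4*(-18476 - 1*8898) = 4*(-18476 - 8898) = 4*(-27374) = -109496)
a(39, 30) - g = (30 + 4*39 - 220*30*39) - 1*(-109496) = (30 + 156 - 257400) + 109496 = -257214 + 109496 = -147718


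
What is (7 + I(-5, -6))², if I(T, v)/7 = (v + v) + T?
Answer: 12544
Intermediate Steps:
I(T, v) = 7*T + 14*v (I(T, v) = 7*((v + v) + T) = 7*(2*v + T) = 7*(T + 2*v) = 7*T + 14*v)
(7 + I(-5, -6))² = (7 + (7*(-5) + 14*(-6)))² = (7 + (-35 - 84))² = (7 - 119)² = (-112)² = 12544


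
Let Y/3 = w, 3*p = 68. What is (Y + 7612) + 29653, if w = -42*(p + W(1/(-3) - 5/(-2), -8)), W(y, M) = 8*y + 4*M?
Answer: 36257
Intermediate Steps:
p = 68/3 (p = (⅓)*68 = 68/3 ≈ 22.667)
W(y, M) = 4*M + 8*y
w = -336 (w = -42*(68/3 + (4*(-8) + 8*(1/(-3) - 5/(-2)))) = -42*(68/3 + (-32 + 8*(1*(-⅓) - 5*(-½)))) = -42*(68/3 + (-32 + 8*(-⅓ + 5/2))) = -42*(68/3 + (-32 + 8*(13/6))) = -42*(68/3 + (-32 + 52/3)) = -42*(68/3 - 44/3) = -42*8 = -336)
Y = -1008 (Y = 3*(-336) = -1008)
(Y + 7612) + 29653 = (-1008 + 7612) + 29653 = 6604 + 29653 = 36257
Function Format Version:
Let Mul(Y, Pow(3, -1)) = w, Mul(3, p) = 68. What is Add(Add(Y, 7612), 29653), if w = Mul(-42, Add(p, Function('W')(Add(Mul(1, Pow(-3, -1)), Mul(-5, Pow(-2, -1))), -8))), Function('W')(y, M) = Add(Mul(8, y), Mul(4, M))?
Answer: 36257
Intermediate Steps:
p = Rational(68, 3) (p = Mul(Rational(1, 3), 68) = Rational(68, 3) ≈ 22.667)
Function('W')(y, M) = Add(Mul(4, M), Mul(8, y))
w = -336 (w = Mul(-42, Add(Rational(68, 3), Add(Mul(4, -8), Mul(8, Add(Mul(1, Pow(-3, -1)), Mul(-5, Pow(-2, -1))))))) = Mul(-42, Add(Rational(68, 3), Add(-32, Mul(8, Add(Mul(1, Rational(-1, 3)), Mul(-5, Rational(-1, 2))))))) = Mul(-42, Add(Rational(68, 3), Add(-32, Mul(8, Add(Rational(-1, 3), Rational(5, 2)))))) = Mul(-42, Add(Rational(68, 3), Add(-32, Mul(8, Rational(13, 6))))) = Mul(-42, Add(Rational(68, 3), Add(-32, Rational(52, 3)))) = Mul(-42, Add(Rational(68, 3), Rational(-44, 3))) = Mul(-42, 8) = -336)
Y = -1008 (Y = Mul(3, -336) = -1008)
Add(Add(Y, 7612), 29653) = Add(Add(-1008, 7612), 29653) = Add(6604, 29653) = 36257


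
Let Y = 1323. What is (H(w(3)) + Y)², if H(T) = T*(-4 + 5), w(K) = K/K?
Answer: 1752976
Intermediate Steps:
w(K) = 1
H(T) = T (H(T) = T*1 = T)
(H(w(3)) + Y)² = (1 + 1323)² = 1324² = 1752976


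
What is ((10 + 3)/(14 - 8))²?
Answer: 169/36 ≈ 4.6944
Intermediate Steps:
((10 + 3)/(14 - 8))² = (13/6)² = 169/36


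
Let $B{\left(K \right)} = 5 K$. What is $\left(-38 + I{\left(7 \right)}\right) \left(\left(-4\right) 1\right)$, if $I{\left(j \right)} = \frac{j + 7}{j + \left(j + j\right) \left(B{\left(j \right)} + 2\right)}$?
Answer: $\frac{11392}{75} \approx 151.89$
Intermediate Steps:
$I{\left(j \right)} = \frac{7 + j}{j + 2 j \left(2 + 5 j\right)}$ ($I{\left(j \right)} = \frac{j + 7}{j + \left(j + j\right) \left(5 j + 2\right)} = \frac{7 + j}{j + 2 j \left(2 + 5 j\right)}$)
$\left(-38 + I{\left(7 \right)}\right) \left(\left(-4\right) 1\right) = \left(-38 + \frac{7 + 7}{5 \cdot 7 \left(1 + 2 \cdot 7\right)}\right) \left(\left(-4\right) 1\right) = \left(-38 + \frac{1}{5} \cdot \frac{1}{7} \frac{1}{1 + 14} \cdot 14\right) \left(-4\right) = \left(-38 + \frac{1}{5} \cdot \frac{1}{7} \cdot \frac{1}{15} \cdot 14\right) \left(-4\right) = \left(-38 + \frac{2}{75}\right) \left(-4\right) = \left(- \frac{2848}{75}\right) \left(-4\right) = \frac{11392}{75}$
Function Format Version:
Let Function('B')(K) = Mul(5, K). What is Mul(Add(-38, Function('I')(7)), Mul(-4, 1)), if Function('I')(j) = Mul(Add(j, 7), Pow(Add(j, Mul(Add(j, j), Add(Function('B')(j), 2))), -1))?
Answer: Rational(11392, 75) ≈ 151.89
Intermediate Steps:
Function('I')(j) = Mul(Pow(Add(j, Mul(2, j, Add(2, Mul(5, j)))), -1), Add(7, j)) (Function('I')(j) = Mul(Add(j, 7), Pow(Add(j, Mul(Add(j, j), Add(Mul(5, j), 2))), -1)) = Mul(Add(7, j), Pow(Add(j, Mul(Mul(2, j), Add(2, Mul(5, j)))), -1)) = Mul(Add(7, j), Pow(Add(j, Mul(2, j, Add(2, Mul(5, j)))), -1)) = Mul(Pow(Add(j, Mul(2, j, Add(2, Mul(5, j)))), -1), Add(7, j)))
Mul(Add(-38, Function('I')(7)), Mul(-4, 1)) = Mul(Add(-38, Mul(Rational(1, 5), Pow(7, -1), Pow(Add(1, Mul(2, 7)), -1), Add(7, 7))), Mul(-4, 1)) = Mul(Add(-38, Mul(Rational(1, 5), Rational(1, 7), Pow(Add(1, 14), -1), 14)), -4) = Mul(Add(-38, Mul(Rational(1, 5), Rational(1, 7), Pow(15, -1), 14)), -4) = Mul(Add(-38, Mul(Rational(1, 5), Rational(1, 7), Rational(1, 15), 14)), -4) = Mul(Add(-38, Rational(2, 75)), -4) = Mul(Rational(-2848, 75), -4) = Rational(11392, 75)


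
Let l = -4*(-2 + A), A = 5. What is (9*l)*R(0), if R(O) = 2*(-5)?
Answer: 1080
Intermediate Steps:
l = -12 (l = -4*(-2 + 5) = -4*3 = -12)
R(O) = -10
(9*l)*R(0) = (9*(-12))*(-10) = -108*(-10) = 1080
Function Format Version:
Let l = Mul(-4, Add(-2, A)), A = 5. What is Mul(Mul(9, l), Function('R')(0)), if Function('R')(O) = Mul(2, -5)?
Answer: 1080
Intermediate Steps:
l = -12 (l = Mul(-4, Add(-2, 5)) = Mul(-4, 3) = -12)
Function('R')(O) = -10
Mul(Mul(9, l), Function('R')(0)) = Mul(Mul(9, -12), -10) = Mul(-108, -10) = 1080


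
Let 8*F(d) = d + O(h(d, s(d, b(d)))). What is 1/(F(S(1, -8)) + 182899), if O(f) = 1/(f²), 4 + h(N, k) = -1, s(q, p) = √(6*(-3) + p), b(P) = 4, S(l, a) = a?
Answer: 200/36579601 ≈ 5.4675e-6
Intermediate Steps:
s(q, p) = √(-18 + p)
h(N, k) = -5 (h(N, k) = -4 - 1 = -5)
O(f) = f⁻²
F(d) = 1/200 + d/8 (F(d) = (d + (-5)⁻²)/8 = (d + 1/25)/8 = (1/25 + d)/8 = 1/200 + d/8)
1/(F(S(1, -8)) + 182899) = 1/((1/200 + (⅛)*(-8)) + 182899) = 1/((1/200 - 1) + 182899) = 1/(-199/200 + 182899) = 1/(36579601/200) = 200/36579601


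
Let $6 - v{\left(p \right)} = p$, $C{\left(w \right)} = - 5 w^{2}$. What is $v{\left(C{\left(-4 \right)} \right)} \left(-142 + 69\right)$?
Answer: $-6278$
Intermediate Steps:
$v{\left(p \right)} = 6 - p$
$v{\left(C{\left(-4 \right)} \right)} \left(-142 + 69\right) = \left(6 - - 5 \left(-4\right)^{2}\right) \left(-142 + 69\right) = \left(6 - \left(-5\right) 16\right) \left(-73\right) = \left(6 - -80\right) \left(-73\right) = \left(6 + 80\right) \left(-73\right) = 86 \left(-73\right) = -6278$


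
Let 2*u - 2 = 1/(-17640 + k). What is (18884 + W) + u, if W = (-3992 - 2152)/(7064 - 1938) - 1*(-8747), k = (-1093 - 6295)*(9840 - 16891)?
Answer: 7375688999654787/266937208648 ≈ 27631.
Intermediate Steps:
k = 52092788 (k = -7388*(-7051) = 52092788)
W = 22415489/2563 (W = -6144/5126 + 8747 = -6144*1/5126 + 8747 = -3072/2563 + 8747 = 22415489/2563 ≈ 8745.8)
u = 104150297/104150296 (u = 1 + 1/(2*(-17640 + 52092788)) = 1 + (1/2)/52075148 = 1 + (1/2)*(1/52075148) = 1 + 1/104150296 = 104150297/104150296 ≈ 1.0000)
(18884 + W) + u = (18884 + 22415489/2563) + 104150297/104150296 = 70815181/2563 + 104150297/104150296 = 7375688999654787/266937208648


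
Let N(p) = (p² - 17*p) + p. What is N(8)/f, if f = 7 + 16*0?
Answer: -64/7 ≈ -9.1429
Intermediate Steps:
N(p) = p² - 16*p
f = 7 (f = 7 + 0 = 7)
N(8)/f = (8*(-16 + 8))/7 = (8*(-8))*(⅐) = -64*⅐ = -64/7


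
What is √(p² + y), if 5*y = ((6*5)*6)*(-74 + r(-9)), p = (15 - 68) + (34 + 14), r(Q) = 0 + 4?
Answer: I*√2495 ≈ 49.95*I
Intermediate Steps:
r(Q) = 4
p = -5 (p = -53 + 48 = -5)
y = -2520 (y = (((6*5)*6)*(-74 + 4))/5 = ((30*6)*(-70))/5 = (180*(-70))/5 = (⅕)*(-12600) = -2520)
√(p² + y) = √((-5)² - 2520) = √(25 - 2520) = √(-2495) = I*√2495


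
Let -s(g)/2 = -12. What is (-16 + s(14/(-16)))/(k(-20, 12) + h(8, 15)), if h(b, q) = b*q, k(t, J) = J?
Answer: 2/33 ≈ 0.060606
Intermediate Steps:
s(g) = 24 (s(g) = -2*(-12) = 24)
(-16 + s(14/(-16)))/(k(-20, 12) + h(8, 15)) = (-16 + 24)/(12 + 8*15) = 8/(12 + 120) = 8/132 = 8*(1/132) = 2/33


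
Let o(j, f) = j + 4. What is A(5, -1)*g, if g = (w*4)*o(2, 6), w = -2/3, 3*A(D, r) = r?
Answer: 16/3 ≈ 5.3333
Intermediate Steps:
o(j, f) = 4 + j
A(D, r) = r/3
w = -⅔ (w = -2*⅓ = -⅔ ≈ -0.66667)
g = -16 (g = (-⅔*4)*(4 + 2) = -8/3*6 = -16)
A(5, -1)*g = ((⅓)*(-1))*(-16) = -⅓*(-16) = 16/3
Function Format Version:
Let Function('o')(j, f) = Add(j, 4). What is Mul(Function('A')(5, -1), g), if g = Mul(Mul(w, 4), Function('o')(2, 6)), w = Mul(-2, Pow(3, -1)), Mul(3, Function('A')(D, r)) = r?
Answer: Rational(16, 3) ≈ 5.3333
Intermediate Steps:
Function('o')(j, f) = Add(4, j)
Function('A')(D, r) = Mul(Rational(1, 3), r)
w = Rational(-2, 3) (w = Mul(-2, Rational(1, 3)) = Rational(-2, 3) ≈ -0.66667)
g = -16 (g = Mul(Mul(Rational(-2, 3), 4), Add(4, 2)) = Mul(Rational(-8, 3), 6) = -16)
Mul(Function('A')(5, -1), g) = Mul(Mul(Rational(1, 3), -1), -16) = Mul(Rational(-1, 3), -16) = Rational(16, 3)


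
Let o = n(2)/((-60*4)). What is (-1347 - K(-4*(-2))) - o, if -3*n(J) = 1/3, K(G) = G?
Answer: -2926801/2160 ≈ -1355.0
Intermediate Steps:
n(J) = -⅑ (n(J) = -⅓/3 = -⅓*⅓ = -⅑)
o = 1/2160 (o = -1/(9*((-60*4))) = -⅑/(-240) = -⅑*(-1/240) = 1/2160 ≈ 0.00046296)
(-1347 - K(-4*(-2))) - o = (-1347 - (-4)*(-2)) - 1*1/2160 = (-1347 - 1*8) - 1/2160 = (-1347 - 8) - 1/2160 = -1355 - 1/2160 = -2926801/2160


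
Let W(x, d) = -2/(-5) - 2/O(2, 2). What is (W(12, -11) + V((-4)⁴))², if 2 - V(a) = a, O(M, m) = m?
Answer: 1620529/25 ≈ 64821.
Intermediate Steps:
V(a) = 2 - a
W(x, d) = -⅗ (W(x, d) = -2/(-5) - 2/2 = -2*(-⅕) - 2*½ = ⅖ - 1 = -⅗)
(W(12, -11) + V((-4)⁴))² = (-⅗ + (2 - 1*(-4)⁴))² = (-⅗ + (2 - 1*256))² = (-⅗ + (2 - 256))² = (-⅗ - 254)² = (-1273/5)² = 1620529/25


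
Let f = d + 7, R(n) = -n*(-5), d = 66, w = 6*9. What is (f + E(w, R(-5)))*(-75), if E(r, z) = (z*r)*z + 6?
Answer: -2537175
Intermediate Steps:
w = 54
R(n) = 5*n
E(r, z) = 6 + r*z**2 (E(r, z) = (r*z)*z + 6 = r*z**2 + 6 = 6 + r*z**2)
f = 73 (f = 66 + 7 = 73)
(f + E(w, R(-5)))*(-75) = (73 + (6 + 54*(5*(-5))**2))*(-75) = (73 + (6 + 54*(-25)**2))*(-75) = (73 + (6 + 54*625))*(-75) = (73 + (6 + 33750))*(-75) = (73 + 33756)*(-75) = 33829*(-75) = -2537175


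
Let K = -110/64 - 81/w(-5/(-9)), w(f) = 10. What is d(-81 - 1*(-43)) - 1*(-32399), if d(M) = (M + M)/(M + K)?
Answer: 247896909/7651 ≈ 32401.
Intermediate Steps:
K = -1571/160 (K = -110/64 - 81/10 = -110*1/64 - 81*⅒ = -55/32 - 81/10 = -1571/160 ≈ -9.8188)
d(M) = 2*M/(-1571/160 + M) (d(M) = (M + M)/(M - 1571/160) = (2*M)/(-1571/160 + M) = 2*M/(-1571/160 + M))
d(-81 - 1*(-43)) - 1*(-32399) = 320*(-81 - 1*(-43))/(-1571 + 160*(-81 - 1*(-43))) - 1*(-32399) = 320*(-81 + 43)/(-1571 + 160*(-81 + 43)) + 32399 = 320*(-38)/(-1571 + 160*(-38)) + 32399 = 320*(-38)/(-1571 - 6080) + 32399 = 320*(-38)/(-7651) + 32399 = 320*(-38)*(-1/7651) + 32399 = 12160/7651 + 32399 = 247896909/7651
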